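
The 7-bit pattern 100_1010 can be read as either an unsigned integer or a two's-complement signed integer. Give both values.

Unsigned: 1001010 = 74.
Signed: MSB=1 → 74 − 128 = -54.

unsigned = 74, signed = -54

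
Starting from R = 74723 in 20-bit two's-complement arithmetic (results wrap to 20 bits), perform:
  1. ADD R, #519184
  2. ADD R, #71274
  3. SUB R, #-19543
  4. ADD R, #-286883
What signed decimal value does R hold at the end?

Start: R = 74723 = 00010010001111100011.
R = 74723 + 519184 = 593907; wraps to -454669 = 10010000111111110011
R = -454669 + 71274 = -383395 = 10100010011001011101
R = -383395 − (-19543) = -363852 = 10100111001010110100
R = -363852 + (-286883) = -650735; wraps to 397841 = 01100001001000010001

397841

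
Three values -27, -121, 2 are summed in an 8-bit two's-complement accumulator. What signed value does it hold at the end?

-27 + (-121) = -148 → wraps to 108 (01101100)
108 + 2 = 110 (01101110)

110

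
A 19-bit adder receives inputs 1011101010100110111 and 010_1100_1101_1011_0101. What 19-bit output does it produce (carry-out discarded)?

  1011101010100110111
+ 0101100110110110101
= 0001010001011101100  (discard carry-out 1)

0001010001011101100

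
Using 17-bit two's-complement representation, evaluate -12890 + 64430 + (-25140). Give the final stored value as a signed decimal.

-12890 + 64430 = 51540 (01100100101010100)
51540 + (-25140) = 26400 (00110011100100000)

26400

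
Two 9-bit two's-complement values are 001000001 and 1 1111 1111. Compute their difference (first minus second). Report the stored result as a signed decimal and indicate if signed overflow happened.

66; no overflow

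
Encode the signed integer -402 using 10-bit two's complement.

|-402| = 402 = 0110010010 in 10 bits.
Invert the bits: 1001101101. Add 1: 1001101110.
Check: 1001101110 reads as 622 − 1024 = -402.

1001101110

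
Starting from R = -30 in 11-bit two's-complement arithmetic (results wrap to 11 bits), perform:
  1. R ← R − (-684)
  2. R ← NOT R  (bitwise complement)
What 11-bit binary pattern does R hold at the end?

Start: R = -30 = 11111100010.
R = -30 − (-684) = 654 = 01010001110
R = NOT 01010001110 = 10101110001 = -655

10101110001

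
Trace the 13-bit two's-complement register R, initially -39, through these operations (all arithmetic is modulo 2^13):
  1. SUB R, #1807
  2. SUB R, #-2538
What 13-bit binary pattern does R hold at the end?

Start: R = -39 = 1111111011001.
R = -39 − 1807 = -1846 = 1100011001010
R = -1846 − (-2538) = 692 = 0001010110100

0001010110100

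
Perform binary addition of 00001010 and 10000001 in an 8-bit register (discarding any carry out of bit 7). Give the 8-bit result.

  00001010
+ 10000001
= 10001011

10001011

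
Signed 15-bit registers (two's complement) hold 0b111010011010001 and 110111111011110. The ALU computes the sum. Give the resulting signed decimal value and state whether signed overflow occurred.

-6993; no overflow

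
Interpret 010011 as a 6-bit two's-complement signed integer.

19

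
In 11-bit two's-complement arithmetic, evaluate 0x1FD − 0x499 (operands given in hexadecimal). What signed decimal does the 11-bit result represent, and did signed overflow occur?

-668; overflow

0x1FD = 00111111101 = 509 (signed)
0x499 = 10010011001 = -871 (signed)
Subtract via negate-and-add: invert 10010011001 + 1 = 01101100111 (i.e. 871).
  00111111101
+ 01101100111
= 10101100100
Result 10101100100: MSB = 1 → 1380 − 2048 = -668.
Both addends (after negating the subtrahend) are non-negative but the stored result is negative: signed overflow. The true value 509 − (-871) = 1380 lies outside [-1024, 1023].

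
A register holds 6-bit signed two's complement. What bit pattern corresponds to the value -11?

|-11| = 11 = 001011 in 6 bits.
Invert the bits: 110100. Add 1: 110101.

110101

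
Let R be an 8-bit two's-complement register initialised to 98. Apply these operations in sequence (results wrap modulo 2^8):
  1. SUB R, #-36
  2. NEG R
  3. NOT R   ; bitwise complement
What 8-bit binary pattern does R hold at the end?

10000101

Start: R = 98 = 01100010.
R = 98 − (-36) = 134; wraps to -122 = 10000110
R = −(-122) = 122 = 01111010
R = NOT 01111010 = 10000101 = -123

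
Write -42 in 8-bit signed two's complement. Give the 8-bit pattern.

11010110

|-42| = 42 = 00101010 in 8 bits.
Invert the bits: 11010101. Add 1: 11010110.
Check: 11010110 reads as 214 − 256 = -42.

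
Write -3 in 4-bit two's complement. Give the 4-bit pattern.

|-3| = 3 = 0011 in 4 bits.
Invert the bits: 1100. Add 1: 1101.

1101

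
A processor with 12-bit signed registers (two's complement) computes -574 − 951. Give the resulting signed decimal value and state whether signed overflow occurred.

-574 → 110111000010
951 → 001110110111
Subtract via negate-and-add: invert 001110110111 + 1 = 110001001001 (i.e. -951).
  110111000010
+ 110001001001
= 101000001011  (discard carry-out 1)
Result 101000001011: MSB = 1 → 2571 − 4096 = -1525.
Both addends (after negating the subtrahend) are negative and so is the stored result: no signed overflow.

-1525; no overflow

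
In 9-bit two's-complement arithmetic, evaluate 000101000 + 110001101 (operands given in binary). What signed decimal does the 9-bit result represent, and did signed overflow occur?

000101000 = 40 (signed)
110001101 = -115 (signed)
  000101000
+ 110001101
= 110110101
Result 110110101: MSB = 1 → 437 − 512 = -75.
Addends have opposite signs, so signed overflow cannot occur.

-75; no overflow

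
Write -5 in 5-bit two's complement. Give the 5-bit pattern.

11011

|-5| = 5 = 00101 in 5 bits.
Invert the bits: 11010. Add 1: 11011.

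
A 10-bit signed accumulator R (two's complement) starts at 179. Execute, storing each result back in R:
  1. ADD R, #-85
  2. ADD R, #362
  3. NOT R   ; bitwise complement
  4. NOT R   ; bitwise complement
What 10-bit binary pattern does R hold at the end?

0111001000

Start: R = 179 = 0010110011.
R = 179 + (-85) = 94 = 0001011110
R = 94 + 362 = 456 = 0111001000
R = NOT 0111001000 = 1000110111 = -457
R = NOT 1000110111 = 0111001000 = 456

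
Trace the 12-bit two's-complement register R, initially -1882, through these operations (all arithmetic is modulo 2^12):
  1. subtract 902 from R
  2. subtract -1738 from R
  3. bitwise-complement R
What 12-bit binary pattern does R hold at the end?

010000010101

Start: R = -1882 = 100010100110.
R = -1882 − 902 = -2784; wraps to 1312 = 010100100000
R = 1312 − (-1738) = 3050; wraps to -1046 = 101111101010
R = NOT 101111101010 = 010000010101 = 1045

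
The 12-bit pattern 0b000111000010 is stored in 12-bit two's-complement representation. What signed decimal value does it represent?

MSB is 0, so the value is non-negative: 000111000010 = 450.

450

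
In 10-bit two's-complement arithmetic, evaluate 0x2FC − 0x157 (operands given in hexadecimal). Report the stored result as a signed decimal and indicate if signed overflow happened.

0x2FC = 1011111100 = -260 (signed)
0x157 = 0101010111 = 343 (signed)
Subtract via negate-and-add: invert 0101010111 + 1 = 1010101001 (i.e. -343).
  1011111100
+ 1010101001
= 0110100101  (discard carry-out 1)
Result 0110100101: MSB = 0 → value 421.
Both addends (after negating the subtrahend) are negative but the stored result is non-negative: signed overflow. The true value -260 − 343 = -603 lies outside [-512, 511].

421; overflow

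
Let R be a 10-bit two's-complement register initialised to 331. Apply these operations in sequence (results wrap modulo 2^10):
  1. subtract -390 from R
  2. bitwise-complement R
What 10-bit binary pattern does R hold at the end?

0100101110

Start: R = 331 = 0101001011.
R = 331 − (-390) = 721; wraps to -303 = 1011010001
R = NOT 1011010001 = 0100101110 = 302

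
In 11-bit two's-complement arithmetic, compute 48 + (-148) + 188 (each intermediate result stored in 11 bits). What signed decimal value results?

88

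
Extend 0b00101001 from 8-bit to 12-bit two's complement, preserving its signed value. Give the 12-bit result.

MSB of 00101001 is 0; replicate it into the new high bits.
0000|00101001 → 000000101001 (still 41).

000000101001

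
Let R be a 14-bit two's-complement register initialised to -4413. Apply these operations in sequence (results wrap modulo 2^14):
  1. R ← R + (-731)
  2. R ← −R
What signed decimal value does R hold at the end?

Start: R = -4413 = 10111011000011.
R = -4413 + (-731) = -5144 = 10101111101000
R = −(-5144) = 5144 = 01010000011000

5144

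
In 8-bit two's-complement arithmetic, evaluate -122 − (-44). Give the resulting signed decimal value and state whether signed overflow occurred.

-122 → 10000110
-44 → 11010100
Subtract via negate-and-add: invert 11010100 + 1 = 00101100 (i.e. 44).
  10000110
+ 00101100
= 10110010
Result 10110010: MSB = 1 → 178 − 256 = -78.
Addends (after negating the subtrahend) have opposite signs, so signed overflow cannot occur.

-78; no overflow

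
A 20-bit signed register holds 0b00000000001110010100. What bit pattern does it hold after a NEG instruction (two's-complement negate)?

Invert: 11111111110001101011. Add 1: 11111111110001101100.
Check: 00000000001110010100 = 916, 11111111110001101100 = -916.

11111111110001101100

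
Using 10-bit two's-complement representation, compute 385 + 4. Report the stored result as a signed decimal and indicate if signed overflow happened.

389; no overflow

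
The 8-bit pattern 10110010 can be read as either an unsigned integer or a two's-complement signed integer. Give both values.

Unsigned: 10110010 = 178.
Signed: MSB=1 → 178 − 256 = -78.

unsigned = 178, signed = -78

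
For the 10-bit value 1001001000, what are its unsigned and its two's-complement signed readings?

unsigned = 584, signed = -440

Unsigned: 1001001000 = 584.
Signed: MSB=1 → 584 − 1024 = -440.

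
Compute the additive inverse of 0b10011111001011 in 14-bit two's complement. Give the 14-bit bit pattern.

Invert: 01100000110100. Add 1: 01100000110101.

01100000110101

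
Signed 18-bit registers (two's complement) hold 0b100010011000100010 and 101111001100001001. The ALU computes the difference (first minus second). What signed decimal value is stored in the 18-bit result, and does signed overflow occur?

-52455; no overflow

0b100010011000100010 → 100010011000100010 = -121310 (signed)
101111001100001001 = -68855 (signed)
Subtract via negate-and-add: invert 101111001100001001 + 1 = 010000110011110111 (i.e. 68855).
  100010011000100010
+ 010000110011110111
= 110011001100011001
Result 110011001100011001: MSB = 1 → 209689 − 262144 = -52455.
Addends (after negating the subtrahend) have opposite signs, so signed overflow cannot occur.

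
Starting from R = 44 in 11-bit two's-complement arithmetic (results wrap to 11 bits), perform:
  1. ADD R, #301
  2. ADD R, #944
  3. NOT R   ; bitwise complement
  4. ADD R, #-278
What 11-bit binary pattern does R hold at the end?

00111100000

Start: R = 44 = 00000101100.
R = 44 + 301 = 345 = 00101011001
R = 345 + 944 = 1289; wraps to -759 = 10100001001
R = NOT 10100001001 = 01011110110 = 758
R = 758 + (-278) = 480 = 00111100000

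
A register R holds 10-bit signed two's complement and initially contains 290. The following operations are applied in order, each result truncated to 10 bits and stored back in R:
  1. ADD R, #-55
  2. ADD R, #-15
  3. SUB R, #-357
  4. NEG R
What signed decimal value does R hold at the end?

447

Start: R = 290 = 0100100010.
R = 290 + (-55) = 235 = 0011101011
R = 235 + (-15) = 220 = 0011011100
R = 220 − (-357) = 577; wraps to -447 = 1001000001
R = −(-447) = 447 = 0110111111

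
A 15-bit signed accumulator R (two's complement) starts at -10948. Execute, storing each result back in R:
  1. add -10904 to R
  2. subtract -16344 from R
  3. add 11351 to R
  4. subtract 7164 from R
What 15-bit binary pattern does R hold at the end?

111101011010111

Start: R = -10948 = 101010100111100.
R = -10948 + (-10904) = -21852; wraps to 10916 = 010101010100100
R = 10916 − (-16344) = 27260; wraps to -5508 = 110101001111100
R = -5508 + 11351 = 5843 = 001011011010011
R = 5843 − 7164 = -1321 = 111101011010111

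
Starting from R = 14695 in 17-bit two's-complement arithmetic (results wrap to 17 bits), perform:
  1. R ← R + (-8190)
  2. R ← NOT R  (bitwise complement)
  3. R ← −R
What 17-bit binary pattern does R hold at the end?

Start: R = 14695 = 00011100101100111.
R = 14695 + (-8190) = 6505 = 00001100101101001
R = NOT 00001100101101001 = 11110011010010110 = -6506
R = −(-6506) = 6506 = 00001100101101010

00001100101101010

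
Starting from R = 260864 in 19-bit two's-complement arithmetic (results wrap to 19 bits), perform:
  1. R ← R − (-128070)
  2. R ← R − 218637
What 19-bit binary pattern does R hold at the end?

Start: R = 260864 = 0111111101100000000.
R = 260864 − (-128070) = 388934; wraps to -135354 = 1011110111101000110
R = -135354 − 218637 = -353991; wraps to 170297 = 0101001100100111001

0101001100100111001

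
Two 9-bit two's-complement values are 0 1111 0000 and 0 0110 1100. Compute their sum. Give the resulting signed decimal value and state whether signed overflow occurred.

-164; overflow

0 1111 0000 → 011110000 = 240 (signed)
0 0110 1100 → 001101100 = 108 (signed)
  011110000
+ 001101100
= 101011100
Result 101011100: MSB = 1 → 348 − 512 = -164.
Both addends are non-negative but the stored result is negative: signed overflow. The true value 240 + 108 = 348 lies outside [-256, 255].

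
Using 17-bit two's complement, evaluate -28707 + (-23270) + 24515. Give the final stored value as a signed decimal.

-28707 + (-23270) = -51977 (10011010011110111)
-51977 + 24515 = -27462 (11001010010111010)

-27462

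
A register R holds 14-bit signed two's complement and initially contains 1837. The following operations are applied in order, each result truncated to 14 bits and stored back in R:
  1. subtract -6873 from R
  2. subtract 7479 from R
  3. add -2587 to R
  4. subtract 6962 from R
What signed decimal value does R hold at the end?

8066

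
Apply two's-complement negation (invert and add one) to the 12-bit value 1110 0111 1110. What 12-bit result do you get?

Invert: 000110000001. Add 1: 000110000010.
Check: 111001111110 = -386, 000110000010 = 386.

000110000010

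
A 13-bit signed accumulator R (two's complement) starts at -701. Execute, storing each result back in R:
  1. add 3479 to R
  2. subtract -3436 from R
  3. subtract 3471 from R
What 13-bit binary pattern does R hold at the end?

0101010110111

Start: R = -701 = 1110101000011.
R = -701 + 3479 = 2778 = 0101011011010
R = 2778 − (-3436) = 6214; wraps to -1978 = 1100001000110
R = -1978 − 3471 = -5449; wraps to 2743 = 0101010110111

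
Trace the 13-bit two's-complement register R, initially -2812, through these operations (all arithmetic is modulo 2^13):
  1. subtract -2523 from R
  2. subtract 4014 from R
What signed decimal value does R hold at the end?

Start: R = -2812 = 1010100000100.
R = -2812 − (-2523) = -289 = 1111011011111
R = -289 − 4014 = -4303; wraps to 3889 = 0111100110001

3889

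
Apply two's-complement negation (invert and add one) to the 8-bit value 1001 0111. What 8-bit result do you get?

01101001

Invert: 01101000. Add 1: 01101001.
Check: 10010111 = -105, 01101001 = 105.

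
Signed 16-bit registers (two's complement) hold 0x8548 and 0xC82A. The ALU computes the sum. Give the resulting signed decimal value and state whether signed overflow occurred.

19826; overflow

0x8548 = 1000010101001000 = -31416 (signed)
0xC82A = 1100100000101010 = -14294 (signed)
  1000010101001000
+ 1100100000101010
= 0100110101110010  (discard carry-out 1)
Result 0100110101110010: MSB = 0 → value 19826.
Both addends are negative but the stored result is non-negative: signed overflow. The true value -31416 + (-14294) = -45710 lies outside [-32768, 32767].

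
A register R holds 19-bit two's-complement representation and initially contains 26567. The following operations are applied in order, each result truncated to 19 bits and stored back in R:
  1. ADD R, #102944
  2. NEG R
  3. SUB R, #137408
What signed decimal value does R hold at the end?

Start: R = 26567 = 0000110011111000111.
R = 26567 + 102944 = 129511 = 0011111100111100111
R = −(129511) = -129511 = 1100000011000011001
R = -129511 − 137408 = -266919; wraps to 257369 = 0111110110101011001

257369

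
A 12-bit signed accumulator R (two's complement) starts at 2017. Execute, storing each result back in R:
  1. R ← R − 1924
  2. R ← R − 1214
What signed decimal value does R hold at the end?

-1121

Start: R = 2017 = 011111100001.
R = 2017 − 1924 = 93 = 000001011101
R = 93 − 1214 = -1121 = 101110011111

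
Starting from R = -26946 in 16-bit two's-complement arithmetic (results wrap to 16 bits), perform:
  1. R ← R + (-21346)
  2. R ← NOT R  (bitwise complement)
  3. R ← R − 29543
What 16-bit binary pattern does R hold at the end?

0100100100111100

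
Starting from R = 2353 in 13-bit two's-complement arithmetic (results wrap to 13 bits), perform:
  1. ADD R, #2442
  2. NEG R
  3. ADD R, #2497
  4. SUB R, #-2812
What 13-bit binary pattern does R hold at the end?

0001000000010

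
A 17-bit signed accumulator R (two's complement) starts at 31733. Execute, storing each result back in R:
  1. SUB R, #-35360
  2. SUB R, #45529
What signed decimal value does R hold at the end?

Start: R = 31733 = 00111101111110101.
R = 31733 − (-35360) = 67093; wraps to -63979 = 10000011000010101
R = -63979 − 45529 = -109508; wraps to 21564 = 00101010000111100

21564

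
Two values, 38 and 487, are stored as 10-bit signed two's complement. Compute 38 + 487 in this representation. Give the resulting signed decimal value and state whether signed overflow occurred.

-499; overflow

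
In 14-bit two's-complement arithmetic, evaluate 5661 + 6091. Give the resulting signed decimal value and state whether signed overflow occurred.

-4632; overflow

5661 → 01011000011101
6091 → 01011111001011
  01011000011101
+ 01011111001011
= 10110111101000
Result 10110111101000: MSB = 1 → 11752 − 16384 = -4632.
Both addends are non-negative but the stored result is negative: signed overflow. The true value 5661 + 6091 = 11752 lies outside [-8192, 8191].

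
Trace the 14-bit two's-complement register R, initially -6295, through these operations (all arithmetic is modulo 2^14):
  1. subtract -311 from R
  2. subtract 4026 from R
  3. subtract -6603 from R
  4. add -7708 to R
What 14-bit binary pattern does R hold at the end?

01010010010101

Start: R = -6295 = 10011101101001.
R = -6295 − (-311) = -5984 = 10100010100000
R = -5984 − 4026 = -10010; wraps to 6374 = 01100011100110
R = 6374 − (-6603) = 12977; wraps to -3407 = 11001010110001
R = -3407 + (-7708) = -11115; wraps to 5269 = 01010010010101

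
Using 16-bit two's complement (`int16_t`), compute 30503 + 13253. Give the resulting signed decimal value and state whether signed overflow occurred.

30503 → 0111011100100111
13253 → 0011001111000101
  0111011100100111
+ 0011001111000101
= 1010101011101100
Result 1010101011101100: MSB = 1 → 43756 − 65536 = -21780.
Both addends are non-negative but the stored result is negative: signed overflow. The true value 30503 + 13253 = 43756 lies outside [-32768, 32767].

-21780; overflow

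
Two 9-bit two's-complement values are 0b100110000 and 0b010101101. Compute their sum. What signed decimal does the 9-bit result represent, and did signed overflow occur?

-35; no overflow

0b100110000 → 100110000 = -208 (signed)
0b010101101 → 010101101 = 173 (signed)
  100110000
+ 010101101
= 111011101
Result 111011101: MSB = 1 → 477 − 512 = -35.
Addends have opposite signs, so signed overflow cannot occur.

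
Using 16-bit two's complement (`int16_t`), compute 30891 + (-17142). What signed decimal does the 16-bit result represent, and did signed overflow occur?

30891 → 0111100010101011
-17142 → 1011110100001010
  0111100010101011
+ 1011110100001010
= 0011010110110101  (discard carry-out 1)
Result 0011010110110101: MSB = 0 → value 13749.
Addends have opposite signs, so signed overflow cannot occur.

13749; no overflow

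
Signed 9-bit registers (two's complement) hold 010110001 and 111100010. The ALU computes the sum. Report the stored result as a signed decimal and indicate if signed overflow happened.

010110001 = 177 (signed)
111100010 = -30 (signed)
  010110001
+ 111100010
= 010010011  (discard carry-out 1)
Result 010010011: MSB = 0 → value 147.
Addends have opposite signs, so signed overflow cannot occur.

147; no overflow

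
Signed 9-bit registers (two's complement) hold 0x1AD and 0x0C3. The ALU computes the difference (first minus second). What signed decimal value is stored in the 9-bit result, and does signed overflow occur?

0x1AD = 110101101 = -83 (signed)
0x0C3 = 011000011 = 195 (signed)
Subtract via negate-and-add: invert 011000011 + 1 = 100111101 (i.e. -195).
  110101101
+ 100111101
= 011101010  (discard carry-out 1)
Result 011101010: MSB = 0 → value 234.
Both addends (after negating the subtrahend) are negative but the stored result is non-negative: signed overflow. The true value -83 − 195 = -278 lies outside [-256, 255].

234; overflow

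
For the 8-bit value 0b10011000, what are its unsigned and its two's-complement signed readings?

Unsigned: 10011000 = 152.
Signed: MSB=1 → 152 − 256 = -104.

unsigned = 152, signed = -104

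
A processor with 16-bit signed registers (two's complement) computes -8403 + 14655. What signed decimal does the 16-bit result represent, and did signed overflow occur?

6252; no overflow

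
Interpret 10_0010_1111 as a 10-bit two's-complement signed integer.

-465

MSB is 1, so the value is negative.
Unsigned reading: 559. Subtract 2^10 = 1024: 559 − 1024 = -465.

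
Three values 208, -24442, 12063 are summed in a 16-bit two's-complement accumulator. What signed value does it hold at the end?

-12171

208 + (-24442) = -24234 (1010000101010110)
-24234 + 12063 = -12171 (1101000001110101)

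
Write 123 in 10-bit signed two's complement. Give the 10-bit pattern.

0001111011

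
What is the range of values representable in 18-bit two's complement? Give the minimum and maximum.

min = -131072, max = 131071

Minimum: −2^17 = -131072.
Maximum: 2^17 − 1 = 131071.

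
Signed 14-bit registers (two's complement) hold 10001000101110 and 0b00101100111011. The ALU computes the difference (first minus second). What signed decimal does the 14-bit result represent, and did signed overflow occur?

10001000101110 = -7634 (signed)
0b00101100111011 → 00101100111011 = 2875 (signed)
Subtract via negate-and-add: invert 00101100111011 + 1 = 11010011000101 (i.e. -2875).
  10001000101110
+ 11010011000101
= 01011011110011  (discard carry-out 1)
Result 01011011110011: MSB = 0 → value 5875.
Both addends (after negating the subtrahend) are negative but the stored result is non-negative: signed overflow. The true value -7634 − 2875 = -10509 lies outside [-8192, 8191].

5875; overflow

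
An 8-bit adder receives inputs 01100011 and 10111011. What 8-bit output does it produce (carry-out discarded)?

00011110

  01100011
+ 10111011
= 00011110  (discard carry-out 1)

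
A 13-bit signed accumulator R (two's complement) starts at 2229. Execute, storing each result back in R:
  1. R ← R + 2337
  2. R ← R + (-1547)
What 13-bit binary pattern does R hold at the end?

Start: R = 2229 = 0100010110101.
R = 2229 + 2337 = 4566; wraps to -3626 = 1000111010110
R = -3626 + (-1547) = -5173; wraps to 3019 = 0101111001011

0101111001011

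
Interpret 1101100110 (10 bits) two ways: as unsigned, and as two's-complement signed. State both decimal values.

unsigned = 870, signed = -154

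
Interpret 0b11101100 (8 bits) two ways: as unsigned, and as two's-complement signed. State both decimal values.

unsigned = 236, signed = -20

Unsigned: 11101100 = 236.
Signed: MSB=1 → 236 − 256 = -20.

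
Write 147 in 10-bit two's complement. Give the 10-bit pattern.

147 is non-negative, so write it directly in 10 bits: 0010010011.

0010010011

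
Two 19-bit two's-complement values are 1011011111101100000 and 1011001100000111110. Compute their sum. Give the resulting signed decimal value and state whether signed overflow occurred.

219038; overflow

1011011111101100000 = -147616 (signed)
1011001100000111110 = -157634 (signed)
  1011011111101100000
+ 1011001100000111110
= 0110101011110011110  (discard carry-out 1)
Result 0110101011110011110: MSB = 0 → value 219038.
Both addends are negative but the stored result is non-negative: signed overflow. The true value -147616 + (-157634) = -305250 lies outside [-262144, 262143].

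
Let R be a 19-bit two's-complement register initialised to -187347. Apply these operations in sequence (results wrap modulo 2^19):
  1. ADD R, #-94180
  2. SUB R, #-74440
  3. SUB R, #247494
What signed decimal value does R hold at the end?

Start: R = -187347 = 1010010010000101101.
R = -187347 + (-94180) = -281527; wraps to 242761 = 0111011010001001001
R = 242761 − (-74440) = 317201; wraps to -207087 = 1001101011100010001
R = -207087 − 247494 = -454581; wraps to 69707 = 0010001000001001011

69707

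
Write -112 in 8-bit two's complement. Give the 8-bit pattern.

10010000

|-112| = 112 = 01110000 in 8 bits.
Invert the bits: 10001111. Add 1: 10010000.
Check: 10010000 reads as 144 − 256 = -112.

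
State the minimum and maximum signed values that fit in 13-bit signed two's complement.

min = -4096, max = 4095

Minimum: −2^12 = -4096.
Maximum: 2^12 − 1 = 4095.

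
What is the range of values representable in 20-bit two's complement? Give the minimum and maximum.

Minimum: −2^19 = -524288.
Maximum: 2^19 − 1 = 524287.

min = -524288, max = 524287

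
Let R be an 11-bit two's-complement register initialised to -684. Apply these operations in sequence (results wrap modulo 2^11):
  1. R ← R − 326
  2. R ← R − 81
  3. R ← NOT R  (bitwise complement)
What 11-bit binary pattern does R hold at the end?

10001000010

Start: R = -684 = 10101010100.
R = -684 − 326 = -1010 = 10000001110
R = -1010 − 81 = -1091; wraps to 957 = 01110111101
R = NOT 01110111101 = 10001000010 = -958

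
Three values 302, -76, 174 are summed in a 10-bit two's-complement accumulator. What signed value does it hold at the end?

400

302 + (-76) = 226 (0011100010)
226 + 174 = 400 (0110010000)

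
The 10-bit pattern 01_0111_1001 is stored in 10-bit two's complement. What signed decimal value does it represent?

MSB is 0, so the value is non-negative: 0101111001 = 377.

377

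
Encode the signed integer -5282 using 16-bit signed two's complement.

|-5282| = 5282 = 0001010010100010 in 16 bits.
Invert the bits: 1110101101011101. Add 1: 1110101101011110.
Check: 1110101101011110 reads as 60254 − 65536 = -5282.

1110101101011110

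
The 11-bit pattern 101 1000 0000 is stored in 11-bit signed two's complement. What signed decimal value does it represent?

-640

MSB is 1, so the value is negative.
Invert: 01001111111. Add 1: 01010000000 = 640. So the value is −640.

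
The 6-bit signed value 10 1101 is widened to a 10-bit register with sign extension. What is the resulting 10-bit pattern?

1111101101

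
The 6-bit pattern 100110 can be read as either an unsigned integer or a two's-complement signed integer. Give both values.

unsigned = 38, signed = -26

Unsigned: 100110 = 38.
Signed: MSB=1 → 38 − 64 = -26.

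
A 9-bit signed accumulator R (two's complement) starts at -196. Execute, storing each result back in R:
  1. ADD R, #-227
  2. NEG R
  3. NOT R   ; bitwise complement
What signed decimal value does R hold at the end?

88

Start: R = -196 = 100111100.
R = -196 + (-227) = -423; wraps to 89 = 001011001
R = −(89) = -89 = 110100111
R = NOT 110100111 = 001011000 = 88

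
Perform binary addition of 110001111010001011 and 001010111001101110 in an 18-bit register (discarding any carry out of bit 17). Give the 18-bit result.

111100110011111001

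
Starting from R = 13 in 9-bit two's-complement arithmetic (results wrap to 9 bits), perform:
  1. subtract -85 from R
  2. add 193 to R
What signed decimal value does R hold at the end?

Start: R = 13 = 000001101.
R = 13 − (-85) = 98 = 001100010
R = 98 + 193 = 291; wraps to -221 = 100100011

-221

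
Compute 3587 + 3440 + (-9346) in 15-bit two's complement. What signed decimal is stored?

-2319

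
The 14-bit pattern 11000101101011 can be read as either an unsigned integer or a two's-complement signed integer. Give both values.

unsigned = 12651, signed = -3733

Unsigned: 11000101101011 = 12651.
Signed: MSB=1 → 12651 − 16384 = -3733.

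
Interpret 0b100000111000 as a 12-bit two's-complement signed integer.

-1992

MSB is 1, so the value is negative.
Invert: 011111000111. Add 1: 011111001000 = 1992. So the value is −1992.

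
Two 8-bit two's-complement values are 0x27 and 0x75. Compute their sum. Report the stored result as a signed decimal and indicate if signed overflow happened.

-100; overflow

0x27 = 00100111 = 39 (signed)
0x75 = 01110101 = 117 (signed)
  00100111
+ 01110101
= 10011100
Result 10011100: MSB = 1 → 156 − 256 = -100.
Both addends are non-negative but the stored result is negative: signed overflow. The true value 39 + 117 = 156 lies outside [-128, 127].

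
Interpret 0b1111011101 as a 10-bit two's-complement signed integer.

MSB is 1, so the value is negative.
Invert: 0000100010. Add 1: 0000100011 = 35. So the value is −35.

-35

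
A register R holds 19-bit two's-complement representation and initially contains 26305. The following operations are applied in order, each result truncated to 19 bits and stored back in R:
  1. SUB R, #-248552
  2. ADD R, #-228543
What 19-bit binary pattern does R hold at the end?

0001011010011101010

Start: R = 26305 = 0000110011011000001.
R = 26305 − (-248552) = 274857; wraps to -249431 = 1000011000110101001
R = -249431 + (-228543) = -477974; wraps to 46314 = 0001011010011101010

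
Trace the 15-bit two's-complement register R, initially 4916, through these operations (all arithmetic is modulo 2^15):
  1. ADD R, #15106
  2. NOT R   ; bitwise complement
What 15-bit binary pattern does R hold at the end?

011000111001001

Start: R = 4916 = 001001100110100.
R = 4916 + 15106 = 20022; wraps to -12746 = 100111000110110
R = NOT 100111000110110 = 011000111001001 = 12745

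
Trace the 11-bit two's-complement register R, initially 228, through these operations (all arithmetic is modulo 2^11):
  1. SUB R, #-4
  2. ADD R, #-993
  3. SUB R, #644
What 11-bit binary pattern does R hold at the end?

Start: R = 228 = 00011100100.
R = 228 − (-4) = 232 = 00011101000
R = 232 + (-993) = -761 = 10100000111
R = -761 − 644 = -1405; wraps to 643 = 01010000011

01010000011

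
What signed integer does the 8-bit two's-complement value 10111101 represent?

MSB is 1, so the value is negative.
Unsigned reading: 189. Subtract 2^8 = 256: 189 − 256 = -67.

-67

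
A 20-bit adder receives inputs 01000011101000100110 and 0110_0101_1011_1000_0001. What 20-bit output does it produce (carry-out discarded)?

  01000011101000100110
+ 01100101101110000001
= 10101001010110100111

10101001010110100111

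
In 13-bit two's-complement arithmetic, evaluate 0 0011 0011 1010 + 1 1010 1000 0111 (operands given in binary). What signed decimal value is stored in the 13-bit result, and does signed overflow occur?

-575; no overflow

0 0011 0011 1010 → 0001100111010 = 826 (signed)
1 1010 1000 0111 → 1101010000111 = -1401 (signed)
  0001100111010
+ 1101010000111
= 1110111000001
Result 1110111000001: MSB = 1 → 7617 − 8192 = -575.
Addends have opposite signs, so signed overflow cannot occur.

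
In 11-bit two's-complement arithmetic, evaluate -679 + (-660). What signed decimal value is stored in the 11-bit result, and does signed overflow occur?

-679 → 10101011001
-660 → 10101101100
  10101011001
+ 10101101100
= 01011000101  (discard carry-out 1)
Result 01011000101: MSB = 0 → value 709.
Both addends are negative but the stored result is non-negative: signed overflow. The true value -679 + (-660) = -1339 lies outside [-1024, 1023].

709; overflow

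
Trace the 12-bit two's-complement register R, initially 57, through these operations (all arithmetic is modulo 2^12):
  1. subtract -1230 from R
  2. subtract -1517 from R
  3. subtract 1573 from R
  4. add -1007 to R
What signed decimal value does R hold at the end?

Start: R = 57 = 000000111001.
R = 57 − (-1230) = 1287 = 010100000111
R = 1287 − (-1517) = 2804; wraps to -1292 = 101011110100
R = -1292 − 1573 = -2865; wraps to 1231 = 010011001111
R = 1231 + (-1007) = 224 = 000011100000

224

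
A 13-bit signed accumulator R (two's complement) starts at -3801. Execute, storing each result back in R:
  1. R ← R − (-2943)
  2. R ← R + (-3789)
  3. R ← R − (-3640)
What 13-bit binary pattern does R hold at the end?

1110000010001

Start: R = -3801 = 1000100100111.
R = -3801 − (-2943) = -858 = 1110010100110
R = -858 + (-3789) = -4647; wraps to 3545 = 0110111011001
R = 3545 − (-3640) = 7185; wraps to -1007 = 1110000010001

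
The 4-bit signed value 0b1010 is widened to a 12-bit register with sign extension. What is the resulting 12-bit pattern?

111111111010

MSB of 1010 is 1; replicate it into the new high bits.
11111111|1010 → 111111111010 (still -6).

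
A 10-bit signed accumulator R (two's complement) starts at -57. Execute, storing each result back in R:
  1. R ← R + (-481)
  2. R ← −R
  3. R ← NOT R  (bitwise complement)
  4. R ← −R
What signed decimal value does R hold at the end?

Start: R = -57 = 1111000111.
R = -57 + (-481) = -538; wraps to 486 = 0111100110
R = −(486) = -486 = 1000011010
R = NOT 1000011010 = 0111100101 = 485
R = −(485) = -485 = 1000011011

-485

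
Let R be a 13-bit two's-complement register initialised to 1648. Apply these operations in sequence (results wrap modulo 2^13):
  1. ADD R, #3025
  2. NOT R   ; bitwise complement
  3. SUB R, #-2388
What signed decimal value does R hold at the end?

-2286

Start: R = 1648 = 0011001110000.
R = 1648 + 3025 = 4673; wraps to -3519 = 1001001000001
R = NOT 1001001000001 = 0110110111110 = 3518
R = 3518 − (-2388) = 5906; wraps to -2286 = 1011100010010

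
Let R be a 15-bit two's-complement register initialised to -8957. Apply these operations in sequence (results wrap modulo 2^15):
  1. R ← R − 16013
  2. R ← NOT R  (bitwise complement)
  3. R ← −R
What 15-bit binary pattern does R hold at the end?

001111001110111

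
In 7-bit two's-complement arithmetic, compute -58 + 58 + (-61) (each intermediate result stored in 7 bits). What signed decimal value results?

-61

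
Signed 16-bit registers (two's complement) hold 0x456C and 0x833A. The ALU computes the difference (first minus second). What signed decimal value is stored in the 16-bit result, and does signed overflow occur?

-15822; overflow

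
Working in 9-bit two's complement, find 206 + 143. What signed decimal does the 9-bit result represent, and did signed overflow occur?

-163; overflow

206 → 011001110
143 → 010001111
  011001110
+ 010001111
= 101011101
Result 101011101: MSB = 1 → 349 − 512 = -163.
Both addends are non-negative but the stored result is negative: signed overflow. The true value 206 + 143 = 349 lies outside [-256, 255].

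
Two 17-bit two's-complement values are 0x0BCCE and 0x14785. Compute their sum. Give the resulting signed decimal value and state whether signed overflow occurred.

1107; no overflow

0x0BCCE = 01011110011001110 = 48334 (signed)
0x14785 = 10100011110000101 = -47227 (signed)
  01011110011001110
+ 10100011110000101
= 00000010001010011  (discard carry-out 1)
Result 00000010001010011: MSB = 0 → value 1107.
Addends have opposite signs, so signed overflow cannot occur.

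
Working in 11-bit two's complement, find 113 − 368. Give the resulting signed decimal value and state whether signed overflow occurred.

113 → 00001110001
368 → 00101110000
Subtract via negate-and-add: invert 00101110000 + 1 = 11010010000 (i.e. -368).
  00001110001
+ 11010010000
= 11100000001
Result 11100000001: MSB = 1 → 1793 − 2048 = -255.
Addends (after negating the subtrahend) have opposite signs, so signed overflow cannot occur.

-255; no overflow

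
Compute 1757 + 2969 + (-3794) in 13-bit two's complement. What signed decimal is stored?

1757 + 2969 = 4726 → wraps to -3466 (1001001110110)
-3466 + (-3794) = -7260 → wraps to 932 (0001110100100)

932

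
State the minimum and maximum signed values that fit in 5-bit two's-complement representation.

min = -16, max = 15

Minimum: −2^4 = -16.
Maximum: 2^4 − 1 = 15.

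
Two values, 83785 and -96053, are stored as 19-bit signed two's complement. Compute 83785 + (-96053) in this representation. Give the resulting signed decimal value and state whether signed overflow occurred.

-12268; no overflow

83785 → 0010100011101001001
-96053 → 1101000100011001011
  0010100011101001001
+ 1101000100011001011
= 1111101000000010100
Result 1111101000000010100: MSB = 1 → 512020 − 524288 = -12268.
Addends have opposite signs, so signed overflow cannot occur.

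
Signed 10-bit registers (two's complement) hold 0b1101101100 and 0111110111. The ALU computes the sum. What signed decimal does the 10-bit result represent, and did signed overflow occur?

0b1101101100 → 1101101100 = -148 (signed)
0111110111 = 503 (signed)
  1101101100
+ 0111110111
= 0101100011  (discard carry-out 1)
Result 0101100011: MSB = 0 → value 355.
Addends have opposite signs, so signed overflow cannot occur.

355; no overflow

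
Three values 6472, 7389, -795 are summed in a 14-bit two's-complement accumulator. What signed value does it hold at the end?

6472 + 7389 = 13861 → wraps to -2523 (11011000100101)
-2523 + (-795) = -3318 (11001100001010)

-3318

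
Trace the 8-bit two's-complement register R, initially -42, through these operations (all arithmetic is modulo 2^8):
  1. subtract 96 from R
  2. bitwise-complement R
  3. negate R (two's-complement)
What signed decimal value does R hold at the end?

Start: R = -42 = 11010110.
R = -42 − 96 = -138; wraps to 118 = 01110110
R = NOT 01110110 = 10001001 = -119
R = −(-119) = 119 = 01110111

119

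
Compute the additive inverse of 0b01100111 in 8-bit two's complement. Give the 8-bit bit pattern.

Invert: 10011000. Add 1: 10011001.

10011001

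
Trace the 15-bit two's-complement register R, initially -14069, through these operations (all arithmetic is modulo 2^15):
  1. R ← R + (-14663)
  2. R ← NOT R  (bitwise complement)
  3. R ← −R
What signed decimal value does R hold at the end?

4037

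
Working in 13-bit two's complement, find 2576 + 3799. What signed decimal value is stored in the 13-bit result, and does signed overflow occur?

2576 → 0101000010000
3799 → 0111011010111
  0101000010000
+ 0111011010111
= 1100011100111
Result 1100011100111: MSB = 1 → 6375 − 8192 = -1817.
Both addends are non-negative but the stored result is negative: signed overflow. The true value 2576 + 3799 = 6375 lies outside [-4096, 4095].

-1817; overflow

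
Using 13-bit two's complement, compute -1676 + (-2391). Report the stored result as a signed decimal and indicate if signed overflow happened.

-1676 → 1100101110100
-2391 → 1011010101001
  1100101110100
+ 1011010101001
= 1000000011101  (discard carry-out 1)
Result 1000000011101: MSB = 1 → 4125 − 8192 = -4067.
Both addends are negative and so is the stored result: no signed overflow.

-4067; no overflow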